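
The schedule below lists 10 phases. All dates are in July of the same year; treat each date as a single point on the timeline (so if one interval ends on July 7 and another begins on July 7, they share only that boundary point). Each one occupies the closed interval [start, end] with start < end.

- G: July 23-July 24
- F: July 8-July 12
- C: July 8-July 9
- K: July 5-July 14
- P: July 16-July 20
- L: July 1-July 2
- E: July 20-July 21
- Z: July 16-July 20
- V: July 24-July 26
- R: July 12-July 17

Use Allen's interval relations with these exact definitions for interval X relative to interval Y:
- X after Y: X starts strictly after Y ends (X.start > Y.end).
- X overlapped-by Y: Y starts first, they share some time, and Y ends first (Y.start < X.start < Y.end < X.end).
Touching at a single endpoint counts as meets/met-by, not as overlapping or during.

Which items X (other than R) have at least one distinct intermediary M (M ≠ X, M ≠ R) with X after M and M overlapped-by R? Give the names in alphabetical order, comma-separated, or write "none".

G, V

Target R = [July 12, July 17].
Intermediaries M with M overlapped-by R: P, Z.
Via P — items with X after P: G, V.
Via Z — items with X after Z: G, V.
Union: G, V.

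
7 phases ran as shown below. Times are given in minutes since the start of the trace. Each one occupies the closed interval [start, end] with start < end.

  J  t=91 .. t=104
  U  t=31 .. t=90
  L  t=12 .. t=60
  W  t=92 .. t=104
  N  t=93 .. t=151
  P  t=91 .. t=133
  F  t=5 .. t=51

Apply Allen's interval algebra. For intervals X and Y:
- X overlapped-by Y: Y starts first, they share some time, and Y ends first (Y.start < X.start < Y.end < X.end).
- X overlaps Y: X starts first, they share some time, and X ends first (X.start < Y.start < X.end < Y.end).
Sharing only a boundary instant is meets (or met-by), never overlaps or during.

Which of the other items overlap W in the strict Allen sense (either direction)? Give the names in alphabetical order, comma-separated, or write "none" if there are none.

N

Target W = [t=92, t=104].
F [t=5, t=51] → before → no.
J [t=91, t=104] → finished-by → no.
L [t=12, t=60] → before → no.
N [t=93, t=151] → overlapped-by → yes.
P [t=91, t=133] → contains → no.
U [t=31, t=90] → before → no.
Result: N.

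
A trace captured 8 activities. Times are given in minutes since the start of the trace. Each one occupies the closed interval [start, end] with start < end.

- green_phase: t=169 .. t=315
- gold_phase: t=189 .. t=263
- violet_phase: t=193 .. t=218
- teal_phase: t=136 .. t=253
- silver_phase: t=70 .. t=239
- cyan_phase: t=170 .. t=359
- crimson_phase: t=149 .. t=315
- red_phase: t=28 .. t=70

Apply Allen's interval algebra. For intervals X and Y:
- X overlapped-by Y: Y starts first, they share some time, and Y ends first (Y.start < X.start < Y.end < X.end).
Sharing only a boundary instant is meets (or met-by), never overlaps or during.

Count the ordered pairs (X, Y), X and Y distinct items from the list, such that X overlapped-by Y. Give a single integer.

Checking all 56 ordered pairs for relation 'overlapped-by'; matching pairs in alphabetical order:
(crimson_phase, silver_phase): crimson_phase overlapped-by silver_phase ✓
(crimson_phase, teal_phase): crimson_phase overlapped-by teal_phase ✓
(cyan_phase, crimson_phase): cyan_phase overlapped-by crimson_phase ✓
(cyan_phase, green_phase): cyan_phase overlapped-by green_phase ✓
(cyan_phase, silver_phase): cyan_phase overlapped-by silver_phase ✓
(cyan_phase, teal_phase): cyan_phase overlapped-by teal_phase ✓
(gold_phase, silver_phase): gold_phase overlapped-by silver_phase ✓
(gold_phase, teal_phase): gold_phase overlapped-by teal_phase ✓
(green_phase, silver_phase): green_phase overlapped-by silver_phase ✓
(green_phase, teal_phase): green_phase overlapped-by teal_phase ✓
(teal_phase, silver_phase): teal_phase overlapped-by silver_phase ✓
Count: 11.

11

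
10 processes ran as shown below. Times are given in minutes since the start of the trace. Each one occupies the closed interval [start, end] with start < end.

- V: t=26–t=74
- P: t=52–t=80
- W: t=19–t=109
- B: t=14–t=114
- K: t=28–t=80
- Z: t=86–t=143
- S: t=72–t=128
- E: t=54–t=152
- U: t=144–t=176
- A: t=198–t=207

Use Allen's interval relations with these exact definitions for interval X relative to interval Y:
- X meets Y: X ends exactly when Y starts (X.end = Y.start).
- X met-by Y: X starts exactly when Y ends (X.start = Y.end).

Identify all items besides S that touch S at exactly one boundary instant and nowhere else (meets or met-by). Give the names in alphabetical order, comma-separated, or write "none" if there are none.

Target S = [t=72, t=128].
A [t=198, t=207] → after → no.
B [t=14, t=114] → overlaps → no.
E [t=54, t=152] → contains → no.
K [t=28, t=80] → overlaps → no.
P [t=52, t=80] → overlaps → no.
U [t=144, t=176] → after → no.
V [t=26, t=74] → overlaps → no.
W [t=19, t=109] → overlaps → no.
Z [t=86, t=143] → overlapped-by → no.
Result: none.

none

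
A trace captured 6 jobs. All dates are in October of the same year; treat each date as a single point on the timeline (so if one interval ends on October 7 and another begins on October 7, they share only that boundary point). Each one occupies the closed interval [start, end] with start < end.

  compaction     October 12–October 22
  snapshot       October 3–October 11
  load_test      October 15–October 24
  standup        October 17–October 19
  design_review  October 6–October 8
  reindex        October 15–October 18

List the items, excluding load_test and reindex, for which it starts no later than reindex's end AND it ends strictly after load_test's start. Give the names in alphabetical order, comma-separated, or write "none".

compaction, standup

Conditions: its start is no later than reindex's end (X.start <= October 18) AND its end is strictly after load_test's start (X.end > October 15).
compaction: start October 12 <= October 18? ✓; end October 22 > October 15? ✓ → yes.
design_review: start October 6 <= October 18? ✓; end October 8 > October 15? ✗ → no.
snapshot: start October 3 <= October 18? ✓; end October 11 > October 15? ✗ → no.
standup: start October 17 <= October 18? ✓; end October 19 > October 15? ✓ → yes.
Result: compaction, standup.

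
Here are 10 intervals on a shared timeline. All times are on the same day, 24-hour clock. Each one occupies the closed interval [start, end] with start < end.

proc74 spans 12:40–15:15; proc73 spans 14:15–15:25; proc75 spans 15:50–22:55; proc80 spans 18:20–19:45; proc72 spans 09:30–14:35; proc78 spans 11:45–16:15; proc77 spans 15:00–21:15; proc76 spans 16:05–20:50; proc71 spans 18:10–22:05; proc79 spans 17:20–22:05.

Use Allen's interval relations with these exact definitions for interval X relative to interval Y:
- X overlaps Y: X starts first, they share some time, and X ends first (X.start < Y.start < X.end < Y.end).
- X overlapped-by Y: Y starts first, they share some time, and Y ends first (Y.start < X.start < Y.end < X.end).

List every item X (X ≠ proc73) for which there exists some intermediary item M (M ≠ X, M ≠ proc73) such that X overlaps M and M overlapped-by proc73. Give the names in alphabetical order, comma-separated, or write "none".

Target proc73 = [14:15, 15:25].
Intermediaries M with M overlapped-by proc73: proc77.
Via proc77 — items with X overlaps proc77: proc74, proc78.
Union: proc74, proc78.

proc74, proc78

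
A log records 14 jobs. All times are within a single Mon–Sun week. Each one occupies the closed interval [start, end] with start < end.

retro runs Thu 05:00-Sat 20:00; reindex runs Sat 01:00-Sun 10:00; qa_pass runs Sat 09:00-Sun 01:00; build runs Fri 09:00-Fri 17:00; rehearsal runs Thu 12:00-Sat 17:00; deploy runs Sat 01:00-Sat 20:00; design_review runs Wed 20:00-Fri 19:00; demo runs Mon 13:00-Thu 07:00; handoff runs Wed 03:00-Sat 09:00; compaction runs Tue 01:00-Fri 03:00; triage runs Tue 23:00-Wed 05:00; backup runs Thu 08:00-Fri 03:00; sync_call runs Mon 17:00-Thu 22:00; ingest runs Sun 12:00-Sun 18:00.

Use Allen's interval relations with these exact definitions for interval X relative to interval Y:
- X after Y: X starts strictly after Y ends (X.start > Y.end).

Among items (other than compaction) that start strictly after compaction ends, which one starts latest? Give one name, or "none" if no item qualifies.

ingest

Target compaction = [Tue 01:00, Fri 03:00].
backup [Thu 08:00, Fri 03:00] → finishes → excluded.
build [Fri 09:00, Fri 17:00] → after → candidate.
demo [Mon 13:00, Thu 07:00] → overlaps → excluded.
deploy [Sat 01:00, Sat 20:00] → after → candidate.
design_review [Wed 20:00, Fri 19:00] → overlapped-by → excluded.
handoff [Wed 03:00, Sat 09:00] → overlapped-by → excluded.
ingest [Sun 12:00, Sun 18:00] → after → candidate.
qa_pass [Sat 09:00, Sun 01:00] → after → candidate.
rehearsal [Thu 12:00, Sat 17:00] → overlapped-by → excluded.
reindex [Sat 01:00, Sun 10:00] → after → candidate.
retro [Thu 05:00, Sat 20:00] → overlapped-by → excluded.
sync_call [Mon 17:00, Thu 22:00] → overlaps → excluded.
triage [Tue 23:00, Wed 05:00] → during → excluded.
Among candidates, latest start is Sun 12:00 → ingest.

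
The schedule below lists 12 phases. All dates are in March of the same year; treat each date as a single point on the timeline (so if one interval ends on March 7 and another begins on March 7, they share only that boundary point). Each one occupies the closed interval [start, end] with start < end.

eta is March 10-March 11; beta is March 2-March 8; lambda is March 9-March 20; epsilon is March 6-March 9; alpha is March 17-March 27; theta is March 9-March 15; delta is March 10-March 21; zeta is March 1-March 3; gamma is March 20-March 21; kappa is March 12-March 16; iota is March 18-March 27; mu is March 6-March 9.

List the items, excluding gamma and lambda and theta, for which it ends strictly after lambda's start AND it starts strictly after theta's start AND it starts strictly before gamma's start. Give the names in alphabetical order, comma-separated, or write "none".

Conditions: its end is strictly after lambda's start (X.end > March 9) AND its start is strictly after theta's start (X.start > March 9) AND its start is strictly before gamma's start (X.start < March 20).
alpha: end March 27 > March 9? ✓; start March 17 > March 9? ✓; start March 17 < March 20? ✓ → yes.
beta: end March 8 > March 9? ✗; start March 2 > March 9? ✗; start March 2 < March 20? ✓ → no.
delta: end March 21 > March 9? ✓; start March 10 > March 9? ✓; start March 10 < March 20? ✓ → yes.
epsilon: end March 9 > March 9? ✗; start March 6 > March 9? ✗; start March 6 < March 20? ✓ → no.
eta: end March 11 > March 9? ✓; start March 10 > March 9? ✓; start March 10 < March 20? ✓ → yes.
iota: end March 27 > March 9? ✓; start March 18 > March 9? ✓; start March 18 < March 20? ✓ → yes.
kappa: end March 16 > March 9? ✓; start March 12 > March 9? ✓; start March 12 < March 20? ✓ → yes.
mu: end March 9 > March 9? ✗; start March 6 > March 9? ✗; start March 6 < March 20? ✓ → no.
zeta: end March 3 > March 9? ✗; start March 1 > March 9? ✗; start March 1 < March 20? ✓ → no.
Result: alpha, delta, eta, iota, kappa.

alpha, delta, eta, iota, kappa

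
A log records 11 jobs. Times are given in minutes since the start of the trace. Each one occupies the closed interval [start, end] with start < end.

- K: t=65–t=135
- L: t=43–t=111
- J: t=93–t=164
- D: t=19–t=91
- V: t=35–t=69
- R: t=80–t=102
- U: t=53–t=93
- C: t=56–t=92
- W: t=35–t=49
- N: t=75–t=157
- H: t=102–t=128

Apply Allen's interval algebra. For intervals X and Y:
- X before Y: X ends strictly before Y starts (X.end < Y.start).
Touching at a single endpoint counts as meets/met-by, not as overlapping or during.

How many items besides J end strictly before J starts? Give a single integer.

Target J = [t=93, t=164].
C [t=56, t=92] → before → counts.
D [t=19, t=91] → before → counts.
H [t=102, t=128] → during → no.
K [t=65, t=135] → overlaps → no.
L [t=43, t=111] → overlaps → no.
N [t=75, t=157] → overlaps → no.
R [t=80, t=102] → overlaps → no.
U [t=53, t=93] → meets → no.
V [t=35, t=69] → before → counts.
W [t=35, t=49] → before → counts.
Total: 4.

4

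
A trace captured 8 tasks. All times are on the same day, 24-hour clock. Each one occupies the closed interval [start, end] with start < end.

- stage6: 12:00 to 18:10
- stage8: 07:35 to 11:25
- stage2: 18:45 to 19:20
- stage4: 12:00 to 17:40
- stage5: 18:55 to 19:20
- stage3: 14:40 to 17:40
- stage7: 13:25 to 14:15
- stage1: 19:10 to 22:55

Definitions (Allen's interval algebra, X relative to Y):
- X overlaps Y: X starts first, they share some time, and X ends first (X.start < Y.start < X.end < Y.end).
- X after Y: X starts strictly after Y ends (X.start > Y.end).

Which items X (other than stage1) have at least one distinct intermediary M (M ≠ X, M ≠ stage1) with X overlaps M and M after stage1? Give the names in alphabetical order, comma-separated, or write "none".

none

Target stage1 = [19:10, 22:55].
Intermediaries M with M after stage1: none.
Union: none.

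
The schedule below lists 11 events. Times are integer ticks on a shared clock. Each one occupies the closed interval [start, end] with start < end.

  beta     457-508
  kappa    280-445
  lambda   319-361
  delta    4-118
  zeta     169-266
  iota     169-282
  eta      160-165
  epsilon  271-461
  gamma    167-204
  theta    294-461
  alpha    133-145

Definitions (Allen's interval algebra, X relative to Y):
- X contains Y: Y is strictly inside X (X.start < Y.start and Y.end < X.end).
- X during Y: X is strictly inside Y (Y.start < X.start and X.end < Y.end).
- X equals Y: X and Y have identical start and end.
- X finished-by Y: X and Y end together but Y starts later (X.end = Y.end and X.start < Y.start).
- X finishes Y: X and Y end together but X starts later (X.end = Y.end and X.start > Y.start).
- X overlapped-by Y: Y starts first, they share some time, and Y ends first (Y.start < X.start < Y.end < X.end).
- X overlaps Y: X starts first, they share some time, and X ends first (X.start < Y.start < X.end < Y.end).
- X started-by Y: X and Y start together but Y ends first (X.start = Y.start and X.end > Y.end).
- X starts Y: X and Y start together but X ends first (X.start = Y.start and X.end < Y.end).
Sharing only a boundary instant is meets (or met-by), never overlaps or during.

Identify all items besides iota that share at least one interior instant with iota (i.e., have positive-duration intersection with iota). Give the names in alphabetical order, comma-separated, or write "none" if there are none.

epsilon, gamma, kappa, zeta

Target iota = [169, 282].
alpha [133, 145] → before → no.
beta [457, 508] → after → no.
delta [4, 118] → before → no.
epsilon [271, 461] → overlapped-by → yes.
eta [160, 165] → before → no.
gamma [167, 204] → overlaps → yes.
kappa [280, 445] → overlapped-by → yes.
lambda [319, 361] → after → no.
theta [294, 461] → after → no.
zeta [169, 266] → starts → yes.
Result: epsilon, gamma, kappa, zeta.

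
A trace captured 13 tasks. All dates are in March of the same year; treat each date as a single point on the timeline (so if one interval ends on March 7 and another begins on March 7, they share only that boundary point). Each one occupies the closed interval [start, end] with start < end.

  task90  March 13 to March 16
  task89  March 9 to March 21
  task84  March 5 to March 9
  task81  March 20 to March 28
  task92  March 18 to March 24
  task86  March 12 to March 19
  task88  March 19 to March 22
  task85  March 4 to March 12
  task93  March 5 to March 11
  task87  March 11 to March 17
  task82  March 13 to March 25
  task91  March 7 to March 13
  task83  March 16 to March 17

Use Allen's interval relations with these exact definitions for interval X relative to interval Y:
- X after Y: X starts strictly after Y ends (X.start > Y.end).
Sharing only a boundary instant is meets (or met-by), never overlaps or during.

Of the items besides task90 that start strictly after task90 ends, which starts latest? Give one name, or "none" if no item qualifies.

Target task90 = [March 13, March 16].
task81 [March 20, March 28] → after → candidate.
task82 [March 13, March 25] → started-by → excluded.
task83 [March 16, March 17] → met-by → excluded.
task84 [March 5, March 9] → before → excluded.
task85 [March 4, March 12] → before → excluded.
task86 [March 12, March 19] → contains → excluded.
task87 [March 11, March 17] → contains → excluded.
task88 [March 19, March 22] → after → candidate.
task89 [March 9, March 21] → contains → excluded.
task91 [March 7, March 13] → meets → excluded.
task92 [March 18, March 24] → after → candidate.
task93 [March 5, March 11] → before → excluded.
Among candidates, latest start is March 20 → task81.

task81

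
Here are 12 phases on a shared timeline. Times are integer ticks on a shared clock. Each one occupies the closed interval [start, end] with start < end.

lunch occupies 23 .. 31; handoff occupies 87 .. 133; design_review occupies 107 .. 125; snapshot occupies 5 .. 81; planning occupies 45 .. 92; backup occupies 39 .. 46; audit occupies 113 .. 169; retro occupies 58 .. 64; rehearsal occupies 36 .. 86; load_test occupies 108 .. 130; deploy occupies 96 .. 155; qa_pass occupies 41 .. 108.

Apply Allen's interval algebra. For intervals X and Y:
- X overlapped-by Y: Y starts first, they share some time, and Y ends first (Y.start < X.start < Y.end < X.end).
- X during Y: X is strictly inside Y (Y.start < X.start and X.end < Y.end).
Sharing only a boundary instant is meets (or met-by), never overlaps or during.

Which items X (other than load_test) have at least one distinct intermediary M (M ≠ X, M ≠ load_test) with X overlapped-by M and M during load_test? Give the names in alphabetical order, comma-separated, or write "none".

none

Target load_test = [108, 130].
Intermediaries M with M during load_test: none.
Union: none.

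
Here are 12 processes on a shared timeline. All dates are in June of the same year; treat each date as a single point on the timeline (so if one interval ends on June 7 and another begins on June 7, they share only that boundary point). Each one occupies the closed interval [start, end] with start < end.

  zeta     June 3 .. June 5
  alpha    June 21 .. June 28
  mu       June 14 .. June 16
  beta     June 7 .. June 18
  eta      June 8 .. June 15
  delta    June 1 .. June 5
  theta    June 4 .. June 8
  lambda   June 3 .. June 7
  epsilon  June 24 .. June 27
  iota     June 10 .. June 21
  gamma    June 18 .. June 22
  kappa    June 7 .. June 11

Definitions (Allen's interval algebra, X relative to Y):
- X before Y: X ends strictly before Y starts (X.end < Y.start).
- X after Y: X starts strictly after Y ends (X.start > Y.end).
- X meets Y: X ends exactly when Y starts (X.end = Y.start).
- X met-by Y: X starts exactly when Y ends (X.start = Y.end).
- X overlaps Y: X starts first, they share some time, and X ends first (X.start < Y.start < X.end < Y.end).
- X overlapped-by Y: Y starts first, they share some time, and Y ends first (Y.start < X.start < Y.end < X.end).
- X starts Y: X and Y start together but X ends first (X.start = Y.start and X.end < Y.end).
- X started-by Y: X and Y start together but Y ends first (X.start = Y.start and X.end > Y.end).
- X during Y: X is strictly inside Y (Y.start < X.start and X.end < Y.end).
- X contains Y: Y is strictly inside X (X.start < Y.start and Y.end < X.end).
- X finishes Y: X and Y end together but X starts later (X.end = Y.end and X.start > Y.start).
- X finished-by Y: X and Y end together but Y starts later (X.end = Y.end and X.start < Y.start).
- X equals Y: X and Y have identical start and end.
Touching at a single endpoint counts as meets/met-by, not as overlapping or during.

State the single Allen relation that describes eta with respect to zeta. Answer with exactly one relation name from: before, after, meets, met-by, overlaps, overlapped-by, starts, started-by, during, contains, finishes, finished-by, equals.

after

eta = [June 8, June 15]; zeta = [June 3, June 5].
Compare endpoints: eta.start > zeta.start, eta.start > zeta.end, eta.end > zeta.start, eta.end > zeta.end.
That pattern is 'after'.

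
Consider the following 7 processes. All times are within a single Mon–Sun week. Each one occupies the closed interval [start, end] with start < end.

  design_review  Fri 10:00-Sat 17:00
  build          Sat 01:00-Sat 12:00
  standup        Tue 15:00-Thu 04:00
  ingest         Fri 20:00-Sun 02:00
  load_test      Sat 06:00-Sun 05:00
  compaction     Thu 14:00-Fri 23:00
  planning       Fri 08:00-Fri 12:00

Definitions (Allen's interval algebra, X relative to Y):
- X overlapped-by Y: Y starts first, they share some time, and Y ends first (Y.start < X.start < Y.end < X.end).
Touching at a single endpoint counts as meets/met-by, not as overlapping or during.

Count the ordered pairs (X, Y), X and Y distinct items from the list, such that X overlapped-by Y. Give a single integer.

Checking all 42 ordered pairs for relation 'overlapped-by'; matching pairs in alphabetical order:
(design_review, compaction): design_review overlapped-by compaction ✓
(design_review, planning): design_review overlapped-by planning ✓
(ingest, compaction): ingest overlapped-by compaction ✓
(ingest, design_review): ingest overlapped-by design_review ✓
(load_test, build): load_test overlapped-by build ✓
(load_test, design_review): load_test overlapped-by design_review ✓
(load_test, ingest): load_test overlapped-by ingest ✓
Count: 7.

7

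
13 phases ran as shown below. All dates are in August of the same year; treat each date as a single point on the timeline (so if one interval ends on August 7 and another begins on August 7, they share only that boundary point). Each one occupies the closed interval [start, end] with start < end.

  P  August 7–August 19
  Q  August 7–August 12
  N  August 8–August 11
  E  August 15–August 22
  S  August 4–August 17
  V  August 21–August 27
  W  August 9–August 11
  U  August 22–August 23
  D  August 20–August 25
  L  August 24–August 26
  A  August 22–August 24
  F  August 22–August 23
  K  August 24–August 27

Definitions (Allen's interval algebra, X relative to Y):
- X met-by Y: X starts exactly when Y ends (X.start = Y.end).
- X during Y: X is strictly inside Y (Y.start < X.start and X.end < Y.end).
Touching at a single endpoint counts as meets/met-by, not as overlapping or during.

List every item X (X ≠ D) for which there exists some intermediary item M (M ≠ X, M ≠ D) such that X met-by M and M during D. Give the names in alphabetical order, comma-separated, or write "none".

K, L

Target D = [August 20, August 25].
Intermediaries M with M during D: A, F, U.
Via A — items with X met-by A: K, L.
Via F — items with X met-by F: none.
Via U — items with X met-by U: none.
Union: K, L.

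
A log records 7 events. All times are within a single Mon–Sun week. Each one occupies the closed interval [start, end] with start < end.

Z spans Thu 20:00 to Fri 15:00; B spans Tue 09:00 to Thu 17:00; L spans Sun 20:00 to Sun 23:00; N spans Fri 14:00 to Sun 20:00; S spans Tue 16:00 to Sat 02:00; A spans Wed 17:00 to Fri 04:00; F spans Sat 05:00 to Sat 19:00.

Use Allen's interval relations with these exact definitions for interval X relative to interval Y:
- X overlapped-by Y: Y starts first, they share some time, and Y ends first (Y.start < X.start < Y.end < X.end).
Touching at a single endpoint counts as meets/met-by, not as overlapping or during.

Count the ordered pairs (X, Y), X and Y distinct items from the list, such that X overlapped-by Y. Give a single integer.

Checking all 42 ordered pairs for relation 'overlapped-by'; matching pairs in alphabetical order:
(A, B): A overlapped-by B ✓
(N, S): N overlapped-by S ✓
(N, Z): N overlapped-by Z ✓
(S, B): S overlapped-by B ✓
(Z, A): Z overlapped-by A ✓
Count: 5.

5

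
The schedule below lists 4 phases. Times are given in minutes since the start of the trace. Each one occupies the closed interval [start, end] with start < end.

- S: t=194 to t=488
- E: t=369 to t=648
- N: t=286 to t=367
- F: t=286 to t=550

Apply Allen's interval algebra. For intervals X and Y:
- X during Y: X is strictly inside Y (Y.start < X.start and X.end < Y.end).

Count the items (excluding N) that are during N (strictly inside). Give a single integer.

Target N = [t=286, t=367].
E [t=369, t=648] → after → no.
F [t=286, t=550] → started-by → no.
S [t=194, t=488] → contains → no.
Total: 0.

0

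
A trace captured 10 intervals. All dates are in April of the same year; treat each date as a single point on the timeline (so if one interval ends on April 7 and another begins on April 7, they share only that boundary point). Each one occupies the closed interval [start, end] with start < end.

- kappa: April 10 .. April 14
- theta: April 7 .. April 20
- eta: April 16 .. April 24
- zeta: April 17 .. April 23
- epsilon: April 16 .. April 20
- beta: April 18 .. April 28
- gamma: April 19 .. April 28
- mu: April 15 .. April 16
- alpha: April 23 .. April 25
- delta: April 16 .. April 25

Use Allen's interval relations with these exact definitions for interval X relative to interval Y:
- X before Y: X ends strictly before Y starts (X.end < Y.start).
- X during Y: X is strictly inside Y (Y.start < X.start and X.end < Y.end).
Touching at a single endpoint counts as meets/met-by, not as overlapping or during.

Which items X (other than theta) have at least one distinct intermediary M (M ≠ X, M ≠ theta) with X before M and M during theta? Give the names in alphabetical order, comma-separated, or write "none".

kappa

Target theta = [April 7, April 20].
Intermediaries M with M during theta: kappa, mu.
Via kappa — items with X before kappa: none.
Via mu — items with X before mu: kappa.
Union: kappa.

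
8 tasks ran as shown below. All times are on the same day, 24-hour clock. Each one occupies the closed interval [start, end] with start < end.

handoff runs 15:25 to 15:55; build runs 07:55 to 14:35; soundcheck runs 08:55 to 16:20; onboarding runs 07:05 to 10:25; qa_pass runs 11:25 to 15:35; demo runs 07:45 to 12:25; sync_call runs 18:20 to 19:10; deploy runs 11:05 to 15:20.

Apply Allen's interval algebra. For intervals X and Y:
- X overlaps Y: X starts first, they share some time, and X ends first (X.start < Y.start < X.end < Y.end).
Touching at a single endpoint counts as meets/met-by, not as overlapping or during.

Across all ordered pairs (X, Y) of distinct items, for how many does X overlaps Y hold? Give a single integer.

Checking all 56 ordered pairs for relation 'overlaps'; matching pairs in alphabetical order:
(build, deploy): build overlaps deploy ✓
(build, qa_pass): build overlaps qa_pass ✓
(build, soundcheck): build overlaps soundcheck ✓
(demo, build): demo overlaps build ✓
(demo, deploy): demo overlaps deploy ✓
(demo, qa_pass): demo overlaps qa_pass ✓
(demo, soundcheck): demo overlaps soundcheck ✓
(deploy, qa_pass): deploy overlaps qa_pass ✓
(onboarding, build): onboarding overlaps build ✓
(onboarding, demo): onboarding overlaps demo ✓
(onboarding, soundcheck): onboarding overlaps soundcheck ✓
(qa_pass, handoff): qa_pass overlaps handoff ✓
Count: 12.

12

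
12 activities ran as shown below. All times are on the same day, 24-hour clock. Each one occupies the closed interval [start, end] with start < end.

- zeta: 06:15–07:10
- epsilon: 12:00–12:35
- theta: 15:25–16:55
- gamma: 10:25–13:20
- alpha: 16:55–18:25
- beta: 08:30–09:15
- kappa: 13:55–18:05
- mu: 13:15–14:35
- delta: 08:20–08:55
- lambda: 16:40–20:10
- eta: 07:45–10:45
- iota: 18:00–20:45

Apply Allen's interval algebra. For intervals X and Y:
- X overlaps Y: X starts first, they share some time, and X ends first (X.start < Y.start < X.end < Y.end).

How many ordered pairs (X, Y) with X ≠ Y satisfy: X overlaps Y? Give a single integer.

10

Checking all 132 ordered pairs for relation 'overlaps'; matching pairs in alphabetical order:
(alpha, iota): alpha overlaps iota ✓
(delta, beta): delta overlaps beta ✓
(eta, gamma): eta overlaps gamma ✓
(gamma, mu): gamma overlaps mu ✓
(kappa, alpha): kappa overlaps alpha ✓
(kappa, iota): kappa overlaps iota ✓
(kappa, lambda): kappa overlaps lambda ✓
(lambda, iota): lambda overlaps iota ✓
(mu, kappa): mu overlaps kappa ✓
(theta, lambda): theta overlaps lambda ✓
Count: 10.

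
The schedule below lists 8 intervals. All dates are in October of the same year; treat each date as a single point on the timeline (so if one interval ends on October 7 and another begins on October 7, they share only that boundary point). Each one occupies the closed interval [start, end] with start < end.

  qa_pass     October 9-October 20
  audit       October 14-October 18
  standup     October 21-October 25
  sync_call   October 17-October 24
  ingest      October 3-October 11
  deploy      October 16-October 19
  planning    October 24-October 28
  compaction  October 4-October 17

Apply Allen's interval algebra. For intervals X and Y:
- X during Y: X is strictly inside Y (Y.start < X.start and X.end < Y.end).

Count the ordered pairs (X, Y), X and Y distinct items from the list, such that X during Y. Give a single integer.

Checking all 56 ordered pairs for relation 'during'; matching pairs in alphabetical order:
(audit, qa_pass): audit during qa_pass ✓
(deploy, qa_pass): deploy during qa_pass ✓
Count: 2.

2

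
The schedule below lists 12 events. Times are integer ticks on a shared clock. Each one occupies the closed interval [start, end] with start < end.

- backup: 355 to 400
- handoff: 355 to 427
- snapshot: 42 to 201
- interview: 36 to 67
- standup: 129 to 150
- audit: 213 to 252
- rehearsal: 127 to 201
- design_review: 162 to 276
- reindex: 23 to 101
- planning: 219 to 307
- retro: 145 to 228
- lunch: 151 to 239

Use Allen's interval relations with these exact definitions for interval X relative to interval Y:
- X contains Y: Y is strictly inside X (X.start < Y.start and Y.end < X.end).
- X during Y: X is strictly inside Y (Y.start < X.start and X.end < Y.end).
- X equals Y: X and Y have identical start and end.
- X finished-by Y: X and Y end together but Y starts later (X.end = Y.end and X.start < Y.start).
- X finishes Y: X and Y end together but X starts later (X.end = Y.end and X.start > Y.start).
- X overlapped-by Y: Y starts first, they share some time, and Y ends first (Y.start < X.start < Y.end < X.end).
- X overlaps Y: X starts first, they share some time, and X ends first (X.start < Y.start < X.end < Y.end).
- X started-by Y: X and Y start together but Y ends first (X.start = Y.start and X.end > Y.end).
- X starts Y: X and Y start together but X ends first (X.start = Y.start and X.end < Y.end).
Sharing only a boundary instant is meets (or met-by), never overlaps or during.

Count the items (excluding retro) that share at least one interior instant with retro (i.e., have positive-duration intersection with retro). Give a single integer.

Target retro = [145, 228].
audit [213, 252] → overlapped-by → counts.
backup [355, 400] → after → no.
design_review [162, 276] → overlapped-by → counts.
handoff [355, 427] → after → no.
interview [36, 67] → before → no.
lunch [151, 239] → overlapped-by → counts.
planning [219, 307] → overlapped-by → counts.
rehearsal [127, 201] → overlaps → counts.
reindex [23, 101] → before → no.
snapshot [42, 201] → overlaps → counts.
standup [129, 150] → overlaps → counts.
Total: 7.

7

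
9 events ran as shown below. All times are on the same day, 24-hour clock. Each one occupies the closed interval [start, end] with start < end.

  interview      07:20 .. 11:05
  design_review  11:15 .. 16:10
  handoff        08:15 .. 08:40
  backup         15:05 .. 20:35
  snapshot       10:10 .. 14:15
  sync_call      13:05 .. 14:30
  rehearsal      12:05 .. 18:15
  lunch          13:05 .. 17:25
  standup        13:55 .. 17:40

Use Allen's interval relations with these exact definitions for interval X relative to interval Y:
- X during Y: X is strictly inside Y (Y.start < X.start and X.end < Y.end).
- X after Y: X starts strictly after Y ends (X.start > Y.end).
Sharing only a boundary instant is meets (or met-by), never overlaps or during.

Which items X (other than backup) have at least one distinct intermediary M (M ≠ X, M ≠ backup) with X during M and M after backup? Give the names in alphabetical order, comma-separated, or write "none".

none

Target backup = [15:05, 20:35].
Intermediaries M with M after backup: none.
Union: none.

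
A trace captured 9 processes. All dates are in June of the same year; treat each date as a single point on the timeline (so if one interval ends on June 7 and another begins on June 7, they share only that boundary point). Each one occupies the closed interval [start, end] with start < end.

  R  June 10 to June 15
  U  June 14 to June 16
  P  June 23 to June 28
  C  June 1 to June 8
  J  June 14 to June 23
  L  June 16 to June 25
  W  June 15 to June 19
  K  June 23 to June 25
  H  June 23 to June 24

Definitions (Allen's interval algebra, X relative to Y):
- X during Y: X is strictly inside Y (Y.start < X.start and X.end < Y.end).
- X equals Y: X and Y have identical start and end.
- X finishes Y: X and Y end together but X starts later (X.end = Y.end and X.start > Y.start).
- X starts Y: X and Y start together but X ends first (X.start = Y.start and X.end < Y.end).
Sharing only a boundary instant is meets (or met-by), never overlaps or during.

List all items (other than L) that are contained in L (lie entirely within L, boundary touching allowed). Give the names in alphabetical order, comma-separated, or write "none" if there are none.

H, K

Target L = [June 16, June 25].
C [June 1, June 8] → before → no.
H [June 23, June 24] → during → yes.
J [June 14, June 23] → overlaps → no.
K [June 23, June 25] → finishes → yes.
P [June 23, June 28] → overlapped-by → no.
R [June 10, June 15] → before → no.
U [June 14, June 16] → meets → no.
W [June 15, June 19] → overlaps → no.
Result: H, K.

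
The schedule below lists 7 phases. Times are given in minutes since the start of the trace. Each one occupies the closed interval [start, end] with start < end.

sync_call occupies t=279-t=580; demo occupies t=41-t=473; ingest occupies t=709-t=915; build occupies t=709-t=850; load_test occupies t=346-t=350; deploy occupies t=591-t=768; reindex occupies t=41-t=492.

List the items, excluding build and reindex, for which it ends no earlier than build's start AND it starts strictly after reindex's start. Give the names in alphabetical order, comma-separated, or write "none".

Conditions: its end is no earlier than build's start (X.end >= t=709) AND its start is strictly after reindex's start (X.start > t=41).
demo: end t=473 >= t=709? ✗; start t=41 > t=41? ✗ → no.
deploy: end t=768 >= t=709? ✓; start t=591 > t=41? ✓ → yes.
ingest: end t=915 >= t=709? ✓; start t=709 > t=41? ✓ → yes.
load_test: end t=350 >= t=709? ✗; start t=346 > t=41? ✓ → no.
sync_call: end t=580 >= t=709? ✗; start t=279 > t=41? ✓ → no.
Result: deploy, ingest.

deploy, ingest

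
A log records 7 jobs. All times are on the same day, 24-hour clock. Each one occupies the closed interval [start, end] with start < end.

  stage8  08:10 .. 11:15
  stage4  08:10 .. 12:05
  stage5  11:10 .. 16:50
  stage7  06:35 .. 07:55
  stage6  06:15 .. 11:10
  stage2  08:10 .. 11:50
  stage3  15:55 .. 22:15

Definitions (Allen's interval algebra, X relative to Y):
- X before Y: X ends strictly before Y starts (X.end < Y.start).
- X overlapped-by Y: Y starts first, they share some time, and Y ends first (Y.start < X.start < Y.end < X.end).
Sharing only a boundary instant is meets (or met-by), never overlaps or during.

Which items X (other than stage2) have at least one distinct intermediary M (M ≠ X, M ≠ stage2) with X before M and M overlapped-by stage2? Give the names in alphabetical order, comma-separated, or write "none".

stage7

Target stage2 = [08:10, 11:50].
Intermediaries M with M overlapped-by stage2: stage5.
Via stage5 — items with X before stage5: stage7.
Union: stage7.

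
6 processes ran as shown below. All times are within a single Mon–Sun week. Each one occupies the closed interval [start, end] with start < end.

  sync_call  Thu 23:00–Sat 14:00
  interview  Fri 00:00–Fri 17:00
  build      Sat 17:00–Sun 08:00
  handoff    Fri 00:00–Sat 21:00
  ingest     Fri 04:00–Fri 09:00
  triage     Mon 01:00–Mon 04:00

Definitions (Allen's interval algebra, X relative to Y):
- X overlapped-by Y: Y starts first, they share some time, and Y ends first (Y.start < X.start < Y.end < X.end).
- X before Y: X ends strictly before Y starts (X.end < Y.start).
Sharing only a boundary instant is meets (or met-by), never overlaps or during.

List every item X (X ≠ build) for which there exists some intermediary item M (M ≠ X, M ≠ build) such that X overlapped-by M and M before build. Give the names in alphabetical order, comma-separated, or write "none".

handoff

Target build = [Sat 17:00, Sun 08:00].
Intermediaries M with M before build: ingest, interview, sync_call, triage.
Via ingest — items with X overlapped-by ingest: none.
Via interview — items with X overlapped-by interview: none.
Via sync_call — items with X overlapped-by sync_call: handoff.
Via triage — items with X overlapped-by triage: none.
Union: handoff.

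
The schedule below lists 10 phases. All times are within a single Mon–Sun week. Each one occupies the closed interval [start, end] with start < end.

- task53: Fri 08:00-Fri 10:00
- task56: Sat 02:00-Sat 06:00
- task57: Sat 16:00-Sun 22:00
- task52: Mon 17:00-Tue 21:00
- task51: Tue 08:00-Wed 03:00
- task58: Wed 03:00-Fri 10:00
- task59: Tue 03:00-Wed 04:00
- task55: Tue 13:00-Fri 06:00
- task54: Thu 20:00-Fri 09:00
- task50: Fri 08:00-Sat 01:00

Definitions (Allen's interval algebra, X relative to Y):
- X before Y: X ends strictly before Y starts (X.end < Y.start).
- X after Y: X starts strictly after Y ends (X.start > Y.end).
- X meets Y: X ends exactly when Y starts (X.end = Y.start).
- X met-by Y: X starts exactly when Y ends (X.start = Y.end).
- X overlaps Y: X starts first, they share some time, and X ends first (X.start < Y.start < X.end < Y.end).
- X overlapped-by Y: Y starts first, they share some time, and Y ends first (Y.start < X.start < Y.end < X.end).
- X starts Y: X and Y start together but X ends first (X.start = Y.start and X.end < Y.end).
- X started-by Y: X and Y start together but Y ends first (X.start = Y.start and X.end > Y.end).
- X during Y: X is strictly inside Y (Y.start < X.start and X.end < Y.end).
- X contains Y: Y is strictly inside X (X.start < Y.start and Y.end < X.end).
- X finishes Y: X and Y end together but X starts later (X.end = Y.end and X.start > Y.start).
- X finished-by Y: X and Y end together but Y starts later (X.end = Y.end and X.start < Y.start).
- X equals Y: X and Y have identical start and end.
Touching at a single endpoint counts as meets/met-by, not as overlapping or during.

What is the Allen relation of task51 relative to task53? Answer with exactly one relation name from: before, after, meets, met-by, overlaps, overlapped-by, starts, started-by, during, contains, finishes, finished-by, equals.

before

task51 = [Tue 08:00, Wed 03:00]; task53 = [Fri 08:00, Fri 10:00].
Compare endpoints: task51.start < task53.start, task51.start < task53.end, task51.end < task53.start, task51.end < task53.end.
That pattern is 'before'.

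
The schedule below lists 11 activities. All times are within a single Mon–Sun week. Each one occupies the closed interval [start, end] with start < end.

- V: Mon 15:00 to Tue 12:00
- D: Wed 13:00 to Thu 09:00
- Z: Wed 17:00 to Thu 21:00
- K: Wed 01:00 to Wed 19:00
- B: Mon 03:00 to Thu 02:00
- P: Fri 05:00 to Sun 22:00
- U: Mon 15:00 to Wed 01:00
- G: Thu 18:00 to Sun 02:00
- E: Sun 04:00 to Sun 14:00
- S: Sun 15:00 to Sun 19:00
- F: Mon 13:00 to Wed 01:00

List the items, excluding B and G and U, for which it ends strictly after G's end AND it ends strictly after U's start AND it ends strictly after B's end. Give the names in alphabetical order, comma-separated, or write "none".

E, P, S

Conditions: its end is strictly after G's end (X.end > Sun 02:00) AND its end is strictly after U's start (X.end > Mon 15:00) AND its end is strictly after B's end (X.end > Thu 02:00).
D: end Thu 09:00 > Sun 02:00? ✗; end Thu 09:00 > Mon 15:00? ✓; end Thu 09:00 > Thu 02:00? ✓ → no.
E: end Sun 14:00 > Sun 02:00? ✓; end Sun 14:00 > Mon 15:00? ✓; end Sun 14:00 > Thu 02:00? ✓ → yes.
F: end Wed 01:00 > Sun 02:00? ✗; end Wed 01:00 > Mon 15:00? ✓; end Wed 01:00 > Thu 02:00? ✗ → no.
K: end Wed 19:00 > Sun 02:00? ✗; end Wed 19:00 > Mon 15:00? ✓; end Wed 19:00 > Thu 02:00? ✗ → no.
P: end Sun 22:00 > Sun 02:00? ✓; end Sun 22:00 > Mon 15:00? ✓; end Sun 22:00 > Thu 02:00? ✓ → yes.
S: end Sun 19:00 > Sun 02:00? ✓; end Sun 19:00 > Mon 15:00? ✓; end Sun 19:00 > Thu 02:00? ✓ → yes.
V: end Tue 12:00 > Sun 02:00? ✗; end Tue 12:00 > Mon 15:00? ✓; end Tue 12:00 > Thu 02:00? ✗ → no.
Z: end Thu 21:00 > Sun 02:00? ✗; end Thu 21:00 > Mon 15:00? ✓; end Thu 21:00 > Thu 02:00? ✓ → no.
Result: E, P, S.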